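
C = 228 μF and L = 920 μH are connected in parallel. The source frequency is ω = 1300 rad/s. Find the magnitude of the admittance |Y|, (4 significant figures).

X_L = ωL = 1.196 Ω
X_C = 1/(ωC) = 3.374 Ω
Parallel: admittances add. Y = 1/(jωL) + jωC
Y = (0 − j0.5397) S
|Y| = 0.5397 S → |Z| = 1/|Y| = 1.853 Ω, ∠Z = −∠Y = 90.00°

539.7 mS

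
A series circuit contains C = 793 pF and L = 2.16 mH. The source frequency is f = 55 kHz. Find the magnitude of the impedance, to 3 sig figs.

2900 Ω

ω = 2πf = 345600 rad/s
X_L = ωL = 746 Ω
X_C = 1/(ωC) = 3650 Ω
Net reactance X = X_L − X_C = -2900 Ω
Z = − j2900 Ω
|Z| = √(0² + 2900²) = 2900 Ω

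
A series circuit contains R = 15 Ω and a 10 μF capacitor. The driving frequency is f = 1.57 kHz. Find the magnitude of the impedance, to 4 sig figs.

18.10 Ω

ω = 2πf = 9865 rad/s
X_C = 1/(ωC) = 10.14 Ω
Z = 15.00 − j10.14 Ω
|Z| = √(15.00² + 10.14²) = 18.10 Ω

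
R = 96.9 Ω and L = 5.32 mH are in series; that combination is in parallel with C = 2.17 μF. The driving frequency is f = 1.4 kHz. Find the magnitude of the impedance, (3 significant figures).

ω = 2πf = 8796 rad/s
X_L = ωL = 46.8 Ω
X_C = 1/(ωC) = 52.4 Ω
Branch 1 (R+jX_L): Z₁ = 96.9 + j46.8 Ω, |Z₁| = 108 Ω
Branch 2 (−jX_C): Z₂ = −j52.4 Ω
Parallel: Z = Z₁Z₂/(Z₁+Z₂), |Z| = 58.1 Ω, ∠Z = -60.9°

58.1 Ω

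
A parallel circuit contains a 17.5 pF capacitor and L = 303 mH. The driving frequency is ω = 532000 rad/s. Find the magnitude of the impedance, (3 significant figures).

X_L = ωL = 161000 Ω
X_C = 1/(ωC) = 107000 Ω
Parallel: admittances add. Y = 1/(jωL) + jωC
Y = (0 + j3.11e-06) S
|Y| = 3.11e-06 S → |Z| = 1/|Y| = 322000 Ω, ∠Z = −∠Y = -90.0°

322000 Ω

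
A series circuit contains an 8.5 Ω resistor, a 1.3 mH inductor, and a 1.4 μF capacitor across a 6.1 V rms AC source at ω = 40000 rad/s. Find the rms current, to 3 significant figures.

173 mA

X_L = ωL = 52.0 Ω
X_C = 1/(ωC) = 17.9 Ω
Net reactance X = X_L − X_C = 34.1 Ω
Z = 8.50 + j34.1 Ω
|Z| = √(8.50² + 34.1²) = 35.2 Ω
I = V/|Z| = 6.1/35.2 = 173 mA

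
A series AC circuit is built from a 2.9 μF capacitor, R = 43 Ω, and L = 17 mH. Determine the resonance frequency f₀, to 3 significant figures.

717 Hz

ω₀ = 1/√(LC) = 1/√(0.017 × 2.9e-06) = 4504 rad/s
f₀ = ω₀/(2π) = 717 Hz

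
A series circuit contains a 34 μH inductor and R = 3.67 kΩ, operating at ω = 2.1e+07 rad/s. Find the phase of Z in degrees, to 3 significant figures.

X_L = ωL = 714 Ω
Z = 3670 + j714 Ω
|Z| = √(3670² + 714²) = 3740 Ω
∠Z = arctan(714/3670) = 11.0°

11.0°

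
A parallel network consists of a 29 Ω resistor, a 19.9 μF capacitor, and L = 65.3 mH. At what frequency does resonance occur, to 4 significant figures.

139.6 Hz

ω₀ = 1/√(LC) = 1/√(0.0653 × 1.99e-05) = 877.2 rad/s
f₀ = ω₀/(2π) = 139.6 Hz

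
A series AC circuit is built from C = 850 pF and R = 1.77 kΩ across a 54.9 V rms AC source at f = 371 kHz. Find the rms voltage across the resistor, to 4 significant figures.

52.80 V

ω = 2πf = 2.331e+06 rad/s
X_C = 1/(ωC) = 504.7 Ω
Z = 1770 − j504.7 Ω
|Z| = √(1770² + 504.7²) = 1841 Ω
I = V/|Z| = 29.83 mA
V_R = I·|Z_R| = 0.02983 × 1770 = 52.80 V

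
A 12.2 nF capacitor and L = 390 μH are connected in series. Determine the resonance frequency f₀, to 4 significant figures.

72.96 kHz

ω₀ = 1/√(LC) = 1/√(0.00039 × 1.22e-08) = 458400 rad/s
f₀ = ω₀/(2π) = 72.96 kHz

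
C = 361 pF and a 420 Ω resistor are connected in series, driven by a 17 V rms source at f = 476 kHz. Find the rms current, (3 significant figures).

ω = 2πf = 2.991e+06 rad/s
X_C = 1/(ωC) = 926 Ω
Z = 420 − j926 Ω
|Z| = √(420² + 926²) = 1020 Ω
I = V/|Z| = 17/1020 = 16.7 mA

16.7 mA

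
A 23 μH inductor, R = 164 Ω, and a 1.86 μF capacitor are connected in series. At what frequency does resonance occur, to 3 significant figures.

ω₀ = 1/√(LC) = 1/√(2.3e-05 × 1.86e-06) = 152900 rad/s
f₀ = ω₀/(2π) = 24.3 kHz

24.3 kHz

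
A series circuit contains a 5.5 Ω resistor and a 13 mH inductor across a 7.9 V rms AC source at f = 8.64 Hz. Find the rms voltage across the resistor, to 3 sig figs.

7.84 V

ω = 2πf = 54.29 rad/s
X_L = ωL = 0.706 Ω
Z = 5.50 + j0.706 Ω
|Z| = √(5.50² + 0.706²) = 5.55 Ω
I = V/|Z| = 1.42 A
V_R = I·|Z_R| = 1.42 × 5.50 = 7.84 V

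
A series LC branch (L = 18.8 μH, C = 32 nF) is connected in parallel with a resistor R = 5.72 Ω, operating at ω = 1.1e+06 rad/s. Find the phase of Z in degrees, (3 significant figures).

-36.5°

X_L = ωL = 20.7 Ω
X_C = 1/(ωC) = 28.4 Ω
Branch 1: Z₁ = R = 5.72 Ω
Branch 2 (series LC): Z₂ = j(X_L − X_C) = −j7.73 Ω
Parallel: Z = Z₁Z₂/(Z₁+Z₂), |Z| = 4.60 Ω, ∠Z = -36.5°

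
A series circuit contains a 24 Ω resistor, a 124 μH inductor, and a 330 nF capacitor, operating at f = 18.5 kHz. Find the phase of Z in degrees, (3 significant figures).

-25.9°

ω = 2πf = 116200 rad/s
X_L = ωL = 14.4 Ω
X_C = 1/(ωC) = 26.1 Ω
Net reactance X = X_L − X_C = -11.7 Ω
Z = 24.0 − j11.7 Ω
|Z| = √(24.0² + 11.7²) = 26.7 Ω
∠Z = arctan(-11.7/24.0) = -25.9°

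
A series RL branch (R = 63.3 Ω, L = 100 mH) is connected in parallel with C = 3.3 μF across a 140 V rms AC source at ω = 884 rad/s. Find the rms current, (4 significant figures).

X_L = ωL = 88.40 Ω
X_C = 1/(ωC) = 342.8 Ω
Branch 1 (R+jX_L): Z₁ = 63.30 + j88.40 Ω, |Z₁| = 108.7 Ω
Branch 2 (−jX_C): Z₂ = −j342.8 Ω
Parallel: Z = Z₁Z₂/(Z₁+Z₂), |Z| = 142.2 Ω, ∠Z = 40.42°
I = V/|Z| = 140/142.2 = 984.7 mA

984.7 mA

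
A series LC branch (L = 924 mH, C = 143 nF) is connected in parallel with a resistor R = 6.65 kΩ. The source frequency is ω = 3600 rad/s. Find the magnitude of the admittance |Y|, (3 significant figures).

738 μS

X_L = ωL = 3330 Ω
X_C = 1/(ωC) = 1940 Ω
Branch 1: Z₁ = R = 6650 Ω
Branch 2 (series LC): Z₂ = j(X_L − X_C) = j1380 Ω
Parallel: Z = Z₁Z₂/(Z₁+Z₂), |Z| = 1350 Ω, ∠Z = 78.2°
|Y| = 1/|Z| = 738 μS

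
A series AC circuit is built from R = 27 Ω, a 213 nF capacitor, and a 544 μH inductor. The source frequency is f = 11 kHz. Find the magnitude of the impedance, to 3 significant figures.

ω = 2πf = 69120 rad/s
X_L = ωL = 37.6 Ω
X_C = 1/(ωC) = 67.9 Ω
Net reactance X = X_L − X_C = -30.3 Ω
Z = 27.0 − j30.3 Ω
|Z| = √(27.0² + 30.3²) = 40.6 Ω

40.6 Ω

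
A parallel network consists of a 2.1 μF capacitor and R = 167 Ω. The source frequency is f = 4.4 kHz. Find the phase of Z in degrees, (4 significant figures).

ω = 2πf = 27650 rad/s
X_C = 1/(ωC) = 17.22 Ω
Parallel: admittances add. Y = 1/R + jωC
Y = (0.005988 + j0.05806) S
|Y| = 0.05836 S → |Z| = 1/|Y| = 17.13 Ω, ∠Z = −∠Y = -84.11°

-84.11°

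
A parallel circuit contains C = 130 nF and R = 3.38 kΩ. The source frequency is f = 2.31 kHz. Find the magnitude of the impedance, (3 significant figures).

524 Ω

ω = 2πf = 14510 rad/s
X_C = 1/(ωC) = 530 Ω
Parallel: admittances add. Y = 1/R + jωC
Y = (0.000296 + j0.00189) S
|Y| = 0.00191 S → |Z| = 1/|Y| = 524 Ω, ∠Z = −∠Y = -81.1°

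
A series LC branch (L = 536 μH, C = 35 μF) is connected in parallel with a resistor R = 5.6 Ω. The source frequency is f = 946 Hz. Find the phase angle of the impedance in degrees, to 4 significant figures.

ω = 2πf = 5944 rad/s
X_L = ωL = 3.186 Ω
X_C = 1/(ωC) = 4.807 Ω
Branch 1: Z₁ = R = 5.600 Ω
Branch 2 (series LC): Z₂ = j(X_L − X_C) = −j1.621 Ω
Parallel: Z = Z₁Z₂/(Z₁+Z₂), |Z| = 1.557 Ω, ∠Z = -73.86°

-73.86°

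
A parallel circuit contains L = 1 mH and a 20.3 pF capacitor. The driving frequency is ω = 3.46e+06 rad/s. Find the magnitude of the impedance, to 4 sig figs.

X_L = ωL = 3460 Ω
X_C = 1/(ωC) = 14240 Ω
Parallel: admittances add. Y = 1/(jωL) + jωC
Y = (0 − j0.0002188) S
|Y| = 0.0002188 S → |Z| = 1/|Y| = 4571 Ω, ∠Z = −∠Y = 90.00°

4571 Ω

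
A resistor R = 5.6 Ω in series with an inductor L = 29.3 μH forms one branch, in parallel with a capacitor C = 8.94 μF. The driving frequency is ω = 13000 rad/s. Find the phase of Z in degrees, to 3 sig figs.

X_L = ωL = 0.381 Ω
X_C = 1/(ωC) = 8.60 Ω
Branch 1 (R+jX_L): Z₁ = 5.60 + j0.381 Ω, |Z₁| = 5.61 Ω
Branch 2 (−jX_C): Z₂ = −j8.60 Ω
Parallel: Z = Z₁Z₂/(Z₁+Z₂), |Z| = 4.85 Ω, ∠Z = -30.4°

-30.4°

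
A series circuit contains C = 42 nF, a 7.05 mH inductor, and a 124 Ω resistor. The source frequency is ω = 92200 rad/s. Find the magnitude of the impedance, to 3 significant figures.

X_L = ωL = 650 Ω
X_C = 1/(ωC) = 258 Ω
Net reactance X = X_L − X_C = 392 Ω
Z = 124 + j392 Ω
|Z| = √(124² + 392²) = 411 Ω

411 Ω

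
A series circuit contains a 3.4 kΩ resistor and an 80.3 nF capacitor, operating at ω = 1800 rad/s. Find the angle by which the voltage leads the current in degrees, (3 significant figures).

X_C = 1/(ωC) = 6920 Ω
Z = 3400 − j6920 Ω
|Z| = √(3400² + 6920²) = 7710 Ω
∠Z = arctan(-6920/3400) = -63.8°

-63.8°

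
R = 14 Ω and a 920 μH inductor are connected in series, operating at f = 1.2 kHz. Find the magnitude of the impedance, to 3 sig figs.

15.6 Ω

ω = 2πf = 7540 rad/s
X_L = ωL = 6.94 Ω
Z = 14.0 + j6.94 Ω
|Z| = √(14.0² + 6.94²) = 15.6 Ω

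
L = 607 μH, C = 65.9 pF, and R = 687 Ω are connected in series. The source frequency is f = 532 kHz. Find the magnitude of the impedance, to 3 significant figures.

ω = 2πf = 3.343e+06 rad/s
X_L = ωL = 2030 Ω
X_C = 1/(ωC) = 4540 Ω
Net reactance X = X_L − X_C = -2510 Ω
Z = 687 − j2510 Ω
|Z| = √(687² + 2510²) = 2600 Ω

2600 Ω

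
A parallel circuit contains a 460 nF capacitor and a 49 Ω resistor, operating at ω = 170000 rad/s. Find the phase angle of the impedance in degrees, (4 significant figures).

X_C = 1/(ωC) = 12.79 Ω
Parallel: admittances add. Y = 1/R + jωC
Y = (0.02041 + j0.07820) S
|Y| = 0.08082 S → |Z| = 1/|Y| = 12.37 Ω, ∠Z = −∠Y = -75.37°

-75.37°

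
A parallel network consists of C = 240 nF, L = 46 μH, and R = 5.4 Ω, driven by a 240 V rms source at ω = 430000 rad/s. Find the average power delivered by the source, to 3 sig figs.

10.7 kW

X_L = ωL = 19.8 Ω
X_C = 1/(ωC) = 9.69 Ω
Parallel: admittances add. Y = 1/R + 1/(jωL) + jωC
Y = (0.185 + j0.0526) S
|Y| = 0.193 S → |Z| = 1/|Y| = 5.19 Ω, ∠Z = −∠Y = -15.9°
I = V/|Z| = 46.2 A
P = VI cos φ = 240 × 46.2 × cos(-15.9°) = 10.7 kW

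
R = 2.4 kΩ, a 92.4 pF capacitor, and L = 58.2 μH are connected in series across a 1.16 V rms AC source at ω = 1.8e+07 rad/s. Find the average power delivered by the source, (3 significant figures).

X_L = ωL = 1050 Ω
X_C = 1/(ωC) = 601 Ω
Net reactance X = X_L − X_C = 446 Ω
Z = 2400 + j446 Ω
|Z| = √(2400² + 446²) = 2440 Ω
∠Z = arctan(446/2400) = 10.5°
I = V/|Z| = 475 μA
P = VI cos φ = 1.16 × 0.000475 × cos(10.5°) = 542 μW

542 μW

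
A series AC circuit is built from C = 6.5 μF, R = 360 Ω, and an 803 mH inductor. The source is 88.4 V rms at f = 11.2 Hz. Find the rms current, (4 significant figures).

40.93 mA

ω = 2πf = 70.37 rad/s
X_L = ωL = 56.51 Ω
X_C = 1/(ωC) = 2186 Ω
Net reactance X = X_L − X_C = -2130 Ω
Z = 360.0 − j2130 Ω
|Z| = √(360.0² + 2130²) = 2160 Ω
I = V/|Z| = 88.4/2160 = 40.93 mA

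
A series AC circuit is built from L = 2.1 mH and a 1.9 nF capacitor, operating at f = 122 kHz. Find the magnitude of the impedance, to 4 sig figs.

923.1 Ω

ω = 2πf = 766500 rad/s
X_L = ωL = 1610 Ω
X_C = 1/(ωC) = 686.6 Ω
Net reactance X = X_L − X_C = 923.1 Ω
Z = j923.1 Ω
|Z| = √(0² + 923.1²) = 923.1 Ω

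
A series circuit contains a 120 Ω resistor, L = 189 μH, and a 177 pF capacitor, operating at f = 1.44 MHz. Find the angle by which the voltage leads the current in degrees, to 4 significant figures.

ω = 2πf = 9.048e+06 rad/s
X_L = ωL = 1710 Ω
X_C = 1/(ωC) = 624.4 Ω
Net reactance X = X_L − X_C = 1086 Ω
Z = 120.0 + j1086 Ω
|Z| = √(120.0² + 1086²) = 1092 Ω
∠Z = arctan(1086/120.0) = 83.69°

83.69°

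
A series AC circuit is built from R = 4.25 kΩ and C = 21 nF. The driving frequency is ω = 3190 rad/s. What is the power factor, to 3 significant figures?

0.274

X_C = 1/(ωC) = 14900 Ω
Z = 4250 − j14900 Ω
|Z| = √(4250² + 14900²) = 15500 Ω
∠Z = arctan(-14900/4250) = -74.1°
cos φ = cos(-74.1°) = 0.274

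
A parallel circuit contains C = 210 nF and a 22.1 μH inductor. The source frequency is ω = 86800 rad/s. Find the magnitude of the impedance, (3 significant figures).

X_L = ωL = 1.92 Ω
X_C = 1/(ωC) = 54.9 Ω
Parallel: admittances add. Y = 1/(jωL) + jωC
Y = (0 − j0.503) S
|Y| = 0.503 S → |Z| = 1/|Y| = 1.99 Ω, ∠Z = −∠Y = 90.0°

1.99 Ω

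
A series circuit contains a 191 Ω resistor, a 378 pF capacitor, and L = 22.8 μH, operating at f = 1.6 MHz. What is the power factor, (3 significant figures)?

ω = 2πf = 1.005e+07 rad/s
X_L = ωL = 229 Ω
X_C = 1/(ωC) = 263 Ω
Net reactance X = X_L − X_C = -33.9 Ω
Z = 191 − j33.9 Ω
|Z| = √(191² + 33.9²) = 194 Ω
∠Z = arctan(-33.9/191) = -10.1°
cos φ = cos(-10.1°) = 0.985

0.985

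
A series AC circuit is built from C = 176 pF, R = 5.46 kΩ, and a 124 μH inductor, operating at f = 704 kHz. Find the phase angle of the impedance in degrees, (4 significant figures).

-7.677°

ω = 2πf = 4.423e+06 rad/s
X_L = ωL = 548.5 Ω
X_C = 1/(ωC) = 1285 Ω
Net reactance X = X_L − X_C = -736.0 Ω
Z = 5460 − j736.0 Ω
|Z| = √(5460² + 736.0²) = 5509 Ω
∠Z = arctan(-736.0/5460) = -7.677°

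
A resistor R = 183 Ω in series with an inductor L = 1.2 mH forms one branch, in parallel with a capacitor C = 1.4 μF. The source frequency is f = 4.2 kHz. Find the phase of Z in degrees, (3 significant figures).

ω = 2πf = 26390 rad/s
X_L = ωL = 31.7 Ω
X_C = 1/(ωC) = 27.1 Ω
Branch 1 (R+jX_L): Z₁ = 183 + j31.7 Ω, |Z₁| = 186 Ω
Branch 2 (−jX_C): Z₂ = −j27.1 Ω
Parallel: Z = Z₁Z₂/(Z₁+Z₂), |Z| = 27.5 Ω, ∠Z = -81.6°

-81.6°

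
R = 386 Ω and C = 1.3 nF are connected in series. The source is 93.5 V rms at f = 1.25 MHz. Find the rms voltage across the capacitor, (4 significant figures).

ω = 2πf = 7.854e+06 rad/s
X_C = 1/(ωC) = 97.94 Ω
Z = 386.0 − j97.94 Ω
|Z| = √(386.0² + 97.94²) = 398.2 Ω
I = V/|Z| = 234.8 mA
V_C = I·|Z_C| = 0.2348 × 97.94 = 23.00 V

23.00 V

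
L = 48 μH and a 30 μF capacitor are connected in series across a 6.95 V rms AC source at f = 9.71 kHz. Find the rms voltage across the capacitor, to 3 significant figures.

1.59 V

ω = 2πf = 61010 rad/s
X_L = ωL = 2.93 Ω
X_C = 1/(ωC) = 0.546 Ω
Net reactance X = X_L − X_C = 2.38 Ω
Z = j2.38 Ω
|Z| = √(0² + 2.38²) = 2.38 Ω
I = V/|Z| = 2.92 A
V_C = I·|Z_C| = 2.92 × 0.546 = 1.59 V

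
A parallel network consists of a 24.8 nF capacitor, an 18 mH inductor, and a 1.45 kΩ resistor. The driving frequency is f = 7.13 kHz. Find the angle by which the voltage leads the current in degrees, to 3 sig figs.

10.6°

ω = 2πf = 44800 rad/s
X_L = ωL = 806 Ω
X_C = 1/(ωC) = 900 Ω
Parallel: admittances add. Y = 1/R + 1/(jωL) + jωC
Y = (0.000690 − j0.000129) S
|Y| = 0.000702 S → |Z| = 1/|Y| = 1430 Ω, ∠Z = −∠Y = 10.6°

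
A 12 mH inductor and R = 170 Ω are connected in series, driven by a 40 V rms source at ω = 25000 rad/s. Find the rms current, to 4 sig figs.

116.0 mA

X_L = ωL = 300.0 Ω
Z = 170.0 + j300.0 Ω
|Z| = √(170.0² + 300.0²) = 344.8 Ω
I = V/|Z| = 40/344.8 = 116.0 mA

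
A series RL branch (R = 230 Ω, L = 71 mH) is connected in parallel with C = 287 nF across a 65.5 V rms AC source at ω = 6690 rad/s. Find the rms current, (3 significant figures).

55.9 mA

X_L = ωL = 475 Ω
X_C = 1/(ωC) = 521 Ω
Branch 1 (R+jX_L): Z₁ = 230 + j475 Ω, |Z₁| = 528 Ω
Branch 2 (−jX_C): Z₂ = −j521 Ω
Parallel: Z = Z₁Z₂/(Z₁+Z₂), |Z| = 1170 Ω, ∠Z = -14.6°
I = V/|Z| = 65.5/1170 = 55.9 mA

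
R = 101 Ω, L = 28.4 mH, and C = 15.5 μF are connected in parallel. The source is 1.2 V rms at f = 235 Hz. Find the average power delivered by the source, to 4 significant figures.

ω = 2πf = 1477 rad/s
X_L = ωL = 41.93 Ω
X_C = 1/(ωC) = 43.69 Ω
Parallel: admittances add. Y = 1/R + 1/(jωL) + jωC
Y = (0.009901 − j0.0009605) S
|Y| = 0.009947 S → |Z| = 1/|Y| = 100.5 Ω, ∠Z = −∠Y = 5.541°
I = V/|Z| = 11.94 mA
P = VI cos φ = 1.2 × 0.01194 × cos(5.541°) = 14.26 mW

14.26 mW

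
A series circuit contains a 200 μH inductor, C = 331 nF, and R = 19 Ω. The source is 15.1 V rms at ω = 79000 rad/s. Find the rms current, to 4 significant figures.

513.5 mA

X_L = ωL = 15.80 Ω
X_C = 1/(ωC) = 38.24 Ω
Net reactance X = X_L − X_C = -22.44 Ω
Z = 19.00 − j22.44 Ω
|Z| = √(19.00² + 22.44²) = 29.41 Ω
I = V/|Z| = 15.1/29.41 = 513.5 mA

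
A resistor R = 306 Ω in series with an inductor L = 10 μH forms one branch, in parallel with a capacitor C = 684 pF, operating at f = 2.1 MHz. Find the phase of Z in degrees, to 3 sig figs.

-70.6°

ω = 2πf = 1.319e+07 rad/s
X_L = ωL = 132 Ω
X_C = 1/(ωC) = 111 Ω
Branch 1 (R+jX_L): Z₁ = 306 + j132 Ω, |Z₁| = 333 Ω
Branch 2 (−jX_C): Z₂ = −j111 Ω
Parallel: Z = Z₁Z₂/(Z₁+Z₂), |Z| = 120 Ω, ∠Z = -70.6°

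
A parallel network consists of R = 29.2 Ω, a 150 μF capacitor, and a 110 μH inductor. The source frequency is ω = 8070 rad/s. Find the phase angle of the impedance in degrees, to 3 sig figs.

X_L = ωL = 0.888 Ω
X_C = 1/(ωC) = 0.826 Ω
Parallel: admittances add. Y = 1/R + 1/(jωL) + jωC
Y = (0.0342 + j0.0840) S
|Y| = 0.0907 S → |Z| = 1/|Y| = 11.0 Ω, ∠Z = −∠Y = -67.8°

-67.8°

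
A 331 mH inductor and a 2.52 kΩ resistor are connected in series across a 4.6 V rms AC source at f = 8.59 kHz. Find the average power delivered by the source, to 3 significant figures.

ω = 2πf = 53970 rad/s
X_L = ωL = 17900 Ω
Z = 2520 + j17900 Ω
|Z| = √(2520² + 17900²) = 18000 Ω
∠Z = arctan(17900/2520) = 82.0°
I = V/|Z| = 255 μA
P = VI cos φ = 4.6 × 0.000255 × cos(82.0°) = 164 μW

164 μW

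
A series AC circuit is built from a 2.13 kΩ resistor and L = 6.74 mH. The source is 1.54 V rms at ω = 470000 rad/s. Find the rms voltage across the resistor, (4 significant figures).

X_L = ωL = 3168 Ω
Z = 2130 + j3168 Ω
|Z| = √(2130² + 3168²) = 3817 Ω
I = V/|Z| = 403.4 μA
V_R = I·|Z_R| = 0.0004034 × 2130 = 0.8593 V

0.8593 V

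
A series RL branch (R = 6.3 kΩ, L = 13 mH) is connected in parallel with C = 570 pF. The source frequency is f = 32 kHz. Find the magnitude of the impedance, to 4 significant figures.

6780 Ω

ω = 2πf = 201100 rad/s
X_L = ωL = 2614 Ω
X_C = 1/(ωC) = 8726 Ω
Branch 1 (R+jX_L): Z₁ = 6300 + j2614 Ω, |Z₁| = 6821 Ω
Branch 2 (−jX_C): Z₂ = −j8726 Ω
Parallel: Z = Z₁Z₂/(Z₁+Z₂), |Z| = 6780 Ω, ∠Z = -23.34°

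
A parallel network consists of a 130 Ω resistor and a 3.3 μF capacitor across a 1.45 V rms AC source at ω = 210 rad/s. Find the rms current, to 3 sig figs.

X_C = 1/(ωC) = 1440 Ω
Parallel: admittances add. Y = 1/R + jωC
Y = (0.00769 + j0.000693) S
|Y| = 0.00772 S → |Z| = 1/|Y| = 129 Ω, ∠Z = −∠Y = -5.15°
I = V/|Z| = 1.45/129 = 11.2 mA

11.2 mA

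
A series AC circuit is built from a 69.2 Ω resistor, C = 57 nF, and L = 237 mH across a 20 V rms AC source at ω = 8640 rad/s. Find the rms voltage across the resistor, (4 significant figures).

X_L = ωL = 2048 Ω
X_C = 1/(ωC) = 2031 Ω
Net reactance X = X_L − X_C = 17.14 Ω
Z = 69.20 + j17.14 Ω
|Z| = √(69.20² + 17.14²) = 71.29 Ω
I = V/|Z| = 280.5 mA
V_R = I·|Z_R| = 0.2805 × 69.20 = 19.41 V

19.41 V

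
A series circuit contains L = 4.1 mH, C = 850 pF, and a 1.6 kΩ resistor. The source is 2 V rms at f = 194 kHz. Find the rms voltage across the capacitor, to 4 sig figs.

0.4449 V

ω = 2πf = 1.219e+06 rad/s
X_L = ωL = 4998 Ω
X_C = 1/(ωC) = 965.2 Ω
Net reactance X = X_L − X_C = 4032 Ω
Z = 1600 + j4032 Ω
|Z| = √(1600² + 4032²) = 4338 Ω
I = V/|Z| = 461.0 μA
V_C = I·|Z_C| = 0.0004610 × 965.2 = 0.4449 V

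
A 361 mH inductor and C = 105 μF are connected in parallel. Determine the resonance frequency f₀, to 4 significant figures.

25.85 Hz

ω₀ = 1/√(LC) = 1/√(0.361 × 0.000105) = 162.4 rad/s
f₀ = ω₀/(2π) = 25.85 Hz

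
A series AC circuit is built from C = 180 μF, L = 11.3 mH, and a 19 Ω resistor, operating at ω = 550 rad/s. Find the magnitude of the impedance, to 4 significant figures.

X_L = ωL = 6.215 Ω
X_C = 1/(ωC) = 10.10 Ω
Net reactance X = X_L − X_C = -3.886 Ω
Z = 19.00 − j3.886 Ω
|Z| = √(19.00² + 3.886²) = 19.39 Ω

19.39 Ω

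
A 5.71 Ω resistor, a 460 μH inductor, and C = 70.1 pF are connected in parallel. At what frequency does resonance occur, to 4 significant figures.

ω₀ = 1/√(LC) = 1/√(0.00046 × 7.01e-11) = 5.569e+06 rad/s
f₀ = ω₀/(2π) = 886.3 kHz

886.3 kHz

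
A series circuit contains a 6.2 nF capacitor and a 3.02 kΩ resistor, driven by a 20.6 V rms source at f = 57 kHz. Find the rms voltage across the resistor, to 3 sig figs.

20.4 V

ω = 2πf = 358100 rad/s
X_C = 1/(ωC) = 450 Ω
Z = 3020 − j450 Ω
|Z| = √(3020² + 450²) = 3050 Ω
I = V/|Z| = 6.75 mA
V_R = I·|Z_R| = 0.00675 × 3020 = 20.4 V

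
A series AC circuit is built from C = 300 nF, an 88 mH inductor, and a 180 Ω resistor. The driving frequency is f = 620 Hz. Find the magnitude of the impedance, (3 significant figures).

ω = 2πf = 3896 rad/s
X_L = ωL = 343 Ω
X_C = 1/(ωC) = 856 Ω
Net reactance X = X_L − X_C = -513 Ω
Z = 180 − j513 Ω
|Z| = √(180² + 513²) = 544 Ω

544 Ω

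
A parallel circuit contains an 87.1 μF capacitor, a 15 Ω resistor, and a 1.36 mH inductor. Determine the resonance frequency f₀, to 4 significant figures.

462.4 Hz

ω₀ = 1/√(LC) = 1/√(0.00136 × 8.71e-05) = 2906 rad/s
f₀ = ω₀/(2π) = 462.4 Hz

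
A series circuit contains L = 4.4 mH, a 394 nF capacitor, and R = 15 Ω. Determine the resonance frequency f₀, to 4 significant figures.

ω₀ = 1/√(LC) = 1/√(0.0044 × 3.94e-07) = 24020 rad/s
f₀ = ω₀/(2π) = 3.822 kHz

3.822 kHz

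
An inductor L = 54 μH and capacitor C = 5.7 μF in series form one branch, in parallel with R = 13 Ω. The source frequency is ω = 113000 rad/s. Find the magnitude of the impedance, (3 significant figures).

X_L = ωL = 6.10 Ω
X_C = 1/(ωC) = 1.55 Ω
Branch 1: Z₁ = R = 13.0 Ω
Branch 2 (series LC): Z₂ = j(X_L − X_C) = j4.55 Ω
Parallel: Z = Z₁Z₂/(Z₁+Z₂), |Z| = 4.29 Ω, ∠Z = 70.7°

4.29 Ω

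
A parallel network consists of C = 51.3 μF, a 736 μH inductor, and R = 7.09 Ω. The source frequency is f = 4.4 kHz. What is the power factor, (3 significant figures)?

ω = 2πf = 27650 rad/s
X_L = ωL = 20.3 Ω
X_C = 1/(ωC) = 0.705 Ω
Parallel: admittances add. Y = 1/R + 1/(jωL) + jωC
Y = (0.141 + j1.37) S
|Y| = 1.38 S → |Z| = 1/|Y| = 0.727 Ω, ∠Z = −∠Y = -84.1°
cos φ = cos(-84.1°) = 0.102

0.102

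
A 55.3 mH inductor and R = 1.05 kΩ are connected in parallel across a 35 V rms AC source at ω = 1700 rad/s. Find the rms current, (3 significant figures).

X_L = ωL = 94.0 Ω
Parallel: admittances add. Y = 1/R + 1/(jωL)
Y = (0.000952 − j0.0106) S
|Y| = 0.0107 S → |Z| = 1/|Y| = 93.6 Ω, ∠Z = −∠Y = 84.9°
I = V/|Z| = 35/93.6 = 374 mA

374 mA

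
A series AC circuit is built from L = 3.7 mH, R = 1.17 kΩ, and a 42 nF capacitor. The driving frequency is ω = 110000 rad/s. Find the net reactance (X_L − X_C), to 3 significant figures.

X_L = ωL = 407 Ω
X_C = 1/(ωC) = 216 Ω
X = 407 − 216 = 191 Ω

191 Ω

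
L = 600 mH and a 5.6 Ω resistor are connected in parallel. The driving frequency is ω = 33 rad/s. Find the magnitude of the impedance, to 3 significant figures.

5.39 Ω

X_L = ωL = 19.8 Ω
Parallel: admittances add. Y = 1/R + 1/(jωL)
Y = (0.179 − j0.0505) S
|Y| = 0.186 S → |Z| = 1/|Y| = 5.39 Ω, ∠Z = −∠Y = 15.8°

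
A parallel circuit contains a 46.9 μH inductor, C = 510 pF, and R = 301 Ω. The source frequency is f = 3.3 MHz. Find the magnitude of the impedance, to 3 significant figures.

ω = 2πf = 2.073e+07 rad/s
X_L = ωL = 972 Ω
X_C = 1/(ωC) = 94.6 Ω
Parallel: admittances add. Y = 1/R + 1/(jωL) + jωC
Y = (0.00332 + j0.00955) S
|Y| = 0.0101 S → |Z| = 1/|Y| = 98.9 Ω, ∠Z = −∠Y = -70.8°

98.9 Ω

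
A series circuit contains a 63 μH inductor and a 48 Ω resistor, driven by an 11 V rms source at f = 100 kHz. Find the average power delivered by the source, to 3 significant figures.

ω = 2πf = 628300 rad/s
X_L = ωL = 39.6 Ω
Z = 48.0 + j39.6 Ω
|Z| = √(48.0² + 39.6²) = 62.2 Ω
∠Z = arctan(39.6/48.0) = 39.5°
I = V/|Z| = 177 mA
P = VI cos φ = 11 × 0.177 × cos(39.5°) = 1.50 W

1.50 W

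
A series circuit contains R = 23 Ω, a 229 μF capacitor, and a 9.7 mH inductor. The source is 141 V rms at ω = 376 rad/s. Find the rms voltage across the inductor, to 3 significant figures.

X_L = ωL = 3.65 Ω
X_C = 1/(ωC) = 11.6 Ω
Net reactance X = X_L − X_C = -7.97 Ω
Z = 23.0 − j7.97 Ω
|Z| = √(23.0² + 7.97²) = 24.3 Ω
I = V/|Z| = 5.79 A
V_L = I·|Z_L| = 5.79 × 3.65 = 21.1 V

21.1 V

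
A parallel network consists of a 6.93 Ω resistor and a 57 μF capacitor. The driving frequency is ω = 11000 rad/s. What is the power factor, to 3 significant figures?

X_C = 1/(ωC) = 1.59 Ω
Parallel: admittances add. Y = 1/R + jωC
Y = (0.144 + j0.627) S
|Y| = 0.643 S → |Z| = 1/|Y| = 1.55 Ω, ∠Z = −∠Y = -77.0°
cos φ = cos(-77.0°) = 0.224

0.224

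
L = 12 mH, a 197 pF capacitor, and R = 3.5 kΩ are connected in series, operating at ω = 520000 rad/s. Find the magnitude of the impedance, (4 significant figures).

X_L = ωL = 6240 Ω
X_C = 1/(ωC) = 9762 Ω
Net reactance X = X_L − X_C = -3522 Ω
Z = 3500 − j3522 Ω
|Z| = √(3500² + 3522²) = 4965 Ω

4965 Ω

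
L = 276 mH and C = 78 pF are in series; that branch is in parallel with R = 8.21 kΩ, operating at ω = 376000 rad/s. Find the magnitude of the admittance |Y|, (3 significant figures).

X_L = ωL = 104000 Ω
X_C = 1/(ωC) = 34100 Ω
Branch 1: Z₁ = R = 8210 Ω
Branch 2 (series LC): Z₂ = j(X_L − X_C) = j69700 Ω
Parallel: Z = Z₁Z₂/(Z₁+Z₂), |Z| = 8150 Ω, ∠Z = 6.72°
|Y| = 1/|Z| = 123 μS

123 μS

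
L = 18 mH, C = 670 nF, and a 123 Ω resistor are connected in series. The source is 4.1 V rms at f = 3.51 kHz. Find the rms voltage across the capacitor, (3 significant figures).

ω = 2πf = 22050 rad/s
X_L = ωL = 397 Ω
X_C = 1/(ωC) = 67.7 Ω
Net reactance X = X_L − X_C = 329 Ω
Z = 123 + j329 Ω
|Z| = √(123² + 329²) = 352 Ω
I = V/|Z| = 11.7 mA
V_C = I·|Z_C| = 0.0117 × 67.7 = 0.789 V

0.789 V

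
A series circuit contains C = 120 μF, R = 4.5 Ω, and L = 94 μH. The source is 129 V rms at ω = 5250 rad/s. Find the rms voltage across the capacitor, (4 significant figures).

44.22 V

X_L = ωL = 0.4935 Ω
X_C = 1/(ωC) = 1.587 Ω
Net reactance X = X_L − X_C = -1.094 Ω
Z = 4.500 − j1.094 Ω
|Z| = √(4.500² + 1.094²) = 4.631 Ω
I = V/|Z| = 27.86 A
V_C = I·|Z_C| = 27.86 × 1.587 = 44.22 V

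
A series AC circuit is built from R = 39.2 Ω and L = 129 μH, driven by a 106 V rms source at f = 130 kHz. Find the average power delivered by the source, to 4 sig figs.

34.85 W

ω = 2πf = 816800 rad/s
X_L = ωL = 105.4 Ω
Z = 39.20 + j105.4 Ω
|Z| = √(39.20² + 105.4²) = 112.4 Ω
∠Z = arctan(105.4/39.20) = 69.59°
I = V/|Z| = 942.9 mA
P = VI cos φ = 106 × 0.9429 × cos(69.59°) = 34.85 W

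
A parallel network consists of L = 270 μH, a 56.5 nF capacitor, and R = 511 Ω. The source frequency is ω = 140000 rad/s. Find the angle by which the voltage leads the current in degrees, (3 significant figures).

X_L = ωL = 37.8 Ω
X_C = 1/(ωC) = 126 Ω
Parallel: admittances add. Y = 1/R + 1/(jωL) + jωC
Y = (0.00196 − j0.0185) S
|Y| = 0.0186 S → |Z| = 1/|Y| = 53.6 Ω, ∠Z = −∠Y = 84.0°

84.0°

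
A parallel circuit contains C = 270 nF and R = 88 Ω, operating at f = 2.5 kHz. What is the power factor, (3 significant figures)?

ω = 2πf = 15710 rad/s
X_C = 1/(ωC) = 236 Ω
Parallel: admittances add. Y = 1/R + jωC
Y = (0.0114 + j0.00424) S
|Y| = 0.0121 S → |Z| = 1/|Y| = 82.4 Ω, ∠Z = −∠Y = -20.5°
cos φ = cos(-20.5°) = 0.937

0.937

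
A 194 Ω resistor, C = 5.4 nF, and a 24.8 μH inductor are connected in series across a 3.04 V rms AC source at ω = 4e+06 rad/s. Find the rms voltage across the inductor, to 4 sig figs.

1.500 V

X_L = ωL = 99.20 Ω
X_C = 1/(ωC) = 46.30 Ω
Net reactance X = X_L − X_C = 52.90 Ω
Z = 194.0 + j52.90 Ω
|Z| = √(194.0² + 52.90²) = 201.1 Ω
I = V/|Z| = 15.12 mA
V_L = I·|Z_L| = 0.01512 × 99.20 = 1.500 V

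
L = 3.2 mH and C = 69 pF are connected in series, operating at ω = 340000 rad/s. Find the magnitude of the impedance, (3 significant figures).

X_L = ωL = 1090 Ω
X_C = 1/(ωC) = 42600 Ω
Net reactance X = X_L − X_C = -41500 Ω
Z = − j41500 Ω
|Z| = √(0² + 41500²) = 41500 Ω

41500 Ω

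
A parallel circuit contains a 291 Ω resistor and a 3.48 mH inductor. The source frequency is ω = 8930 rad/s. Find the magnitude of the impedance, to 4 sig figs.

X_L = ωL = 31.08 Ω
Parallel: admittances add. Y = 1/R + 1/(jωL)
Y = (0.003436 − j0.03218) S
|Y| = 0.03236 S → |Z| = 1/|Y| = 30.90 Ω, ∠Z = −∠Y = 83.90°

30.90 Ω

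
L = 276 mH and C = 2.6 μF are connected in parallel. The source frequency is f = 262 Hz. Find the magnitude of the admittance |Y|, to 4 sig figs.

2.079 mS

ω = 2πf = 1646 rad/s
X_L = ωL = 454.3 Ω
X_C = 1/(ωC) = 233.6 Ω
Parallel: admittances add. Y = 1/(jωL) + jωC
Y = (0 + j0.002079) S
|Y| = 0.002079 S → |Z| = 1/|Y| = 481.0 Ω, ∠Z = −∠Y = -90.00°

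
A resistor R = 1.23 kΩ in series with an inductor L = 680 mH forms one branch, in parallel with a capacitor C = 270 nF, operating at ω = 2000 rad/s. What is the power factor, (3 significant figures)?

X_L = ωL = 1360 Ω
X_C = 1/(ωC) = 1850 Ω
Branch 1 (R+jX_L): Z₁ = 1230 + j1360 Ω, |Z₁| = 1830 Ω
Branch 2 (−jX_C): Z₂ = −j1850 Ω
Parallel: Z = Z₁Z₂/(Z₁+Z₂), |Z| = 2560 Ω, ∠Z = -20.3°
cos φ = cos(-20.3°) = 0.938

0.938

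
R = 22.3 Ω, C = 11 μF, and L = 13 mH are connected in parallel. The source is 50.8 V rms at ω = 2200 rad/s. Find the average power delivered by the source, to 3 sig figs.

116 W

X_L = ωL = 28.6 Ω
X_C = 1/(ωC) = 41.3 Ω
Parallel: admittances add. Y = 1/R + 1/(jωL) + jωC
Y = (0.0448 − j0.0108) S
|Y| = 0.0461 S → |Z| = 1/|Y| = 21.7 Ω, ∠Z = −∠Y = 13.5°
I = V/|Z| = 2.34 A
P = VI cos φ = 50.8 × 2.34 × cos(13.5°) = 116 W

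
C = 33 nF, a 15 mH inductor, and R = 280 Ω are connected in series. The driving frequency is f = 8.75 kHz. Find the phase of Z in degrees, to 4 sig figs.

ω = 2πf = 54980 rad/s
X_L = ωL = 824.7 Ω
X_C = 1/(ωC) = 551.2 Ω
Net reactance X = X_L − X_C = 273.5 Ω
Z = 280.0 + j273.5 Ω
|Z| = √(280.0² + 273.5²) = 391.4 Ω
∠Z = arctan(273.5/280.0) = 44.33°

44.33°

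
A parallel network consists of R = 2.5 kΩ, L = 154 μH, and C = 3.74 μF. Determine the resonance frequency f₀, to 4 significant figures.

6.632 kHz

ω₀ = 1/√(LC) = 1/√(0.000154 × 3.74e-06) = 41670 rad/s
f₀ = ω₀/(2π) = 6.632 kHz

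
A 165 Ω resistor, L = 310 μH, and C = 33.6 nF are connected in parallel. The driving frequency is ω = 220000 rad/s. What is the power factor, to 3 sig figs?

X_L = ωL = 68.2 Ω
X_C = 1/(ωC) = 135 Ω
Parallel: admittances add. Y = 1/R + 1/(jωL) + jωC
Y = (0.00606 − j0.00727) S
|Y| = 0.00947 S → |Z| = 1/|Y| = 106 Ω, ∠Z = −∠Y = 50.2°
cos φ = cos(50.2°) = 0.640

0.640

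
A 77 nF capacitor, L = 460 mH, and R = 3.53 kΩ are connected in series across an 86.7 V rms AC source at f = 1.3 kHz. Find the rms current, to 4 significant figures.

ω = 2πf = 8168 rad/s
X_L = ωL = 3757 Ω
X_C = 1/(ωC) = 1590 Ω
Net reactance X = X_L − X_C = 2167 Ω
Z = 3530 + j2167 Ω
|Z| = √(3530² + 2167²) = 4142 Ω
I = V/|Z| = 86.7/4142 = 20.93 mA

20.93 mA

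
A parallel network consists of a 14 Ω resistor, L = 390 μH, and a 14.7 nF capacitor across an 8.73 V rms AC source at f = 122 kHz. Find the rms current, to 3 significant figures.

627 mA

ω = 2πf = 766500 rad/s
X_L = ωL = 299 Ω
X_C = 1/(ωC) = 88.7 Ω
Parallel: admittances add. Y = 1/R + 1/(jωL) + jωC
Y = (0.0714 + j0.00792) S
|Y| = 0.0719 S → |Z| = 1/|Y| = 13.9 Ω, ∠Z = −∠Y = -6.33°
I = V/|Z| = 8.73/13.9 = 627 mA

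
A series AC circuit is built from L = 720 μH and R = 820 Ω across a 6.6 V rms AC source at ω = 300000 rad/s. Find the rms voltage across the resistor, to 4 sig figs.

6.382 V

X_L = ωL = 216.0 Ω
Z = 820.0 + j216.0 Ω
|Z| = √(820.0² + 216.0²) = 848.0 Ω
I = V/|Z| = 7.783 mA
V_R = I·|Z_R| = 0.007783 × 820.0 = 6.382 V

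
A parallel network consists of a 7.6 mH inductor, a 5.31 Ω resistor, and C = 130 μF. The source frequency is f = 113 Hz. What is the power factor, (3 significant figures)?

ω = 2πf = 710.0 rad/s
X_L = ωL = 5.40 Ω
X_C = 1/(ωC) = 10.8 Ω
Parallel: admittances add. Y = 1/R + 1/(jωL) + jωC
Y = (0.188 − j0.0930) S
|Y| = 0.210 S → |Z| = 1/|Y| = 4.76 Ω, ∠Z = −∠Y = 26.3°
cos φ = cos(26.3°) = 0.897

0.897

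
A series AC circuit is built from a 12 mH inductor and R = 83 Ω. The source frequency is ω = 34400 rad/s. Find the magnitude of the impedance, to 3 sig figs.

421 Ω

X_L = ωL = 413 Ω
Z = 83.0 + j413 Ω
|Z| = √(83.0² + 413²) = 421 Ω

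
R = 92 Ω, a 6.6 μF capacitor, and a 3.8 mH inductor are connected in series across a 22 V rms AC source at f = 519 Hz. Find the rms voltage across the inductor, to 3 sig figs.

ω = 2πf = 3261 rad/s
X_L = ωL = 12.4 Ω
X_C = 1/(ωC) = 46.5 Ω
Net reactance X = X_L − X_C = -34.1 Ω
Z = 92.0 − j34.1 Ω
|Z| = √(92.0² + 34.1²) = 98.1 Ω
I = V/|Z| = 224 mA
V_L = I·|Z_L| = 0.224 × 12.4 = 2.78 V

2.78 V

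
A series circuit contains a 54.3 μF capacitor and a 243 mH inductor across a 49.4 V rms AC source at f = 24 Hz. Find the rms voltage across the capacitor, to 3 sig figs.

70.6 V

ω = 2πf = 150.8 rad/s
X_L = ωL = 36.6 Ω
X_C = 1/(ωC) = 122 Ω
Net reactance X = X_L − X_C = -85.5 Ω
Z = − j85.5 Ω
|Z| = √(0² + 85.5²) = 85.5 Ω
I = V/|Z| = 578 mA
V_C = I·|Z_C| = 0.578 × 122 = 70.6 V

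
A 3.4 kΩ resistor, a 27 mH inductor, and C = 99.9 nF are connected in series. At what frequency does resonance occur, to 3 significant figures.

3.06 kHz

ω₀ = 1/√(LC) = 1/√(0.027 × 9.99e-08) = 19250 rad/s
f₀ = ω₀/(2π) = 3.06 kHz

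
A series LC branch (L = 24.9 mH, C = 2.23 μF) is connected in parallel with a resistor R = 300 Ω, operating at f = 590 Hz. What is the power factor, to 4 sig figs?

ω = 2πf = 3707 rad/s
X_L = ωL = 92.31 Ω
X_C = 1/(ωC) = 121.0 Ω
Branch 1: Z₁ = R = 300.0 Ω
Branch 2 (series LC): Z₂ = j(X_L − X_C) = −j28.66 Ω
Parallel: Z = Z₁Z₂/(Z₁+Z₂), |Z| = 28.53 Ω, ∠Z = -84.54°
cos φ = cos(-84.54°) = 0.09510

0.09510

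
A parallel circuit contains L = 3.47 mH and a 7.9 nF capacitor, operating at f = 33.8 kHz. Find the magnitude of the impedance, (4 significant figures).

ω = 2πf = 212400 rad/s
X_L = ωL = 736.9 Ω
X_C = 1/(ωC) = 596.0 Ω
Parallel: admittances add. Y = 1/(jωL) + jωC
Y = (0 + j0.0003208) S
|Y| = 0.0003208 S → |Z| = 1/|Y| = 3118 Ω, ∠Z = −∠Y = -90.00°

3118 Ω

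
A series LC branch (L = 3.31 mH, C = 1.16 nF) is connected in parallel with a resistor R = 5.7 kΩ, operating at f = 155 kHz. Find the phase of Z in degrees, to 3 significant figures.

ω = 2πf = 973900 rad/s
X_L = ωL = 3220 Ω
X_C = 1/(ωC) = 885 Ω
Branch 1: Z₁ = R = 5700 Ω
Branch 2 (series LC): Z₂ = j(X_L − X_C) = j2340 Ω
Parallel: Z = Z₁Z₂/(Z₁+Z₂), |Z| = 2160 Ω, ∠Z = 67.7°

67.7°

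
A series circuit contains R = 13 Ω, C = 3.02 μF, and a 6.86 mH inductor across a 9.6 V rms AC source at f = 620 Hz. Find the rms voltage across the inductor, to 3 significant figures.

ω = 2πf = 3896 rad/s
X_L = ωL = 26.7 Ω
X_C = 1/(ωC) = 85.0 Ω
Net reactance X = X_L − X_C = -58.3 Ω
Z = 13.0 − j58.3 Ω
|Z| = √(13.0² + 58.3²) = 59.7 Ω
I = V/|Z| = 161 mA
V_L = I·|Z_L| = 0.161 × 26.7 = 4.30 V

4.30 V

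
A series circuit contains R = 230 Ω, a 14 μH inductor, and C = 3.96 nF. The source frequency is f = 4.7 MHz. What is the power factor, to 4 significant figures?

0.4939

ω = 2πf = 2.953e+07 rad/s
X_L = ωL = 413.4 Ω
X_C = 1/(ωC) = 8.551 Ω
Net reactance X = X_L − X_C = 404.9 Ω
Z = 230.0 + j404.9 Ω
|Z| = √(230.0² + 404.9²) = 465.6 Ω
∠Z = arctan(404.9/230.0) = 60.40°
cos φ = cos(60.40°) = 0.4939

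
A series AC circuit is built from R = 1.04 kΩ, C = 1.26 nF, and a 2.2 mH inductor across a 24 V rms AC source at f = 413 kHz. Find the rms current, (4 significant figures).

4.362 mA

ω = 2πf = 2.595e+06 rad/s
X_L = ωL = 5709 Ω
X_C = 1/(ωC) = 305.8 Ω
Net reactance X = X_L − X_C = 5403 Ω
Z = 1040 + j5403 Ω
|Z| = √(1040² + 5403²) = 5502 Ω
I = V/|Z| = 24/5502 = 4.362 mA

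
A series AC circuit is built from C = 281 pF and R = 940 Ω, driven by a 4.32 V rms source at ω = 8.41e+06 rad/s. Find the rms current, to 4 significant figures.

4.191 mA

X_C = 1/(ωC) = 423.2 Ω
Z = 940.0 − j423.2 Ω
|Z| = √(940.0² + 423.2²) = 1031 Ω
I = V/|Z| = 4.32/1031 = 4.191 mA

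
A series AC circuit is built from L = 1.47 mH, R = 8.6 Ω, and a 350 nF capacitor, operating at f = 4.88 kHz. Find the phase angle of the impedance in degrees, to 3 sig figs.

-79.9°

ω = 2πf = 30660 rad/s
X_L = ωL = 45.1 Ω
X_C = 1/(ωC) = 93.2 Ω
Net reactance X = X_L − X_C = -48.1 Ω
Z = 8.60 − j48.1 Ω
|Z| = √(8.60² + 48.1²) = 48.9 Ω
∠Z = arctan(-48.1/8.60) = -79.9°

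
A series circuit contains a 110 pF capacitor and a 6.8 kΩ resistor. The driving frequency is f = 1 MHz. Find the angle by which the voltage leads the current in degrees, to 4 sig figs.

ω = 2πf = 6.283e+06 rad/s
X_C = 1/(ωC) = 1447 Ω
Z = 6800 − j1447 Ω
|Z| = √(6800² + 1447²) = 6952 Ω
∠Z = arctan(-1447/6800) = -12.01°

-12.01°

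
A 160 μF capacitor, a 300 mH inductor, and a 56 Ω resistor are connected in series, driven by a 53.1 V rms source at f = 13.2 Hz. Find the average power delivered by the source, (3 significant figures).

ω = 2πf = 82.94 rad/s
X_L = ωL = 24.9 Ω
X_C = 1/(ωC) = 75.4 Ω
Net reactance X = X_L − X_C = -50.5 Ω
Z = 56.0 − j50.5 Ω
|Z| = √(56.0² + 50.5²) = 75.4 Ω
∠Z = arctan(-50.5/56.0) = -42.0°
I = V/|Z| = 704 mA
P = VI cos φ = 53.1 × 0.704 × cos(-42.0°) = 27.8 W

27.8 W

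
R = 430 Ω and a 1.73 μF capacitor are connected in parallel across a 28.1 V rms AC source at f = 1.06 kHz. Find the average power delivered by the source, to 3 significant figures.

1.84 W

ω = 2πf = 6660 rad/s
X_C = 1/(ωC) = 86.8 Ω
Parallel: admittances add. Y = 1/R + jωC
Y = (0.00233 + j0.0115) S
|Y| = 0.0118 S → |Z| = 1/|Y| = 85.1 Ω, ∠Z = −∠Y = -78.6°
I = V/|Z| = 330 mA
P = VI cos φ = 28.1 × 0.330 × cos(-78.6°) = 1.84 W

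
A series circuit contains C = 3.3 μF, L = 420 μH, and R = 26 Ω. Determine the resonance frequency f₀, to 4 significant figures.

4.275 kHz

ω₀ = 1/√(LC) = 1/√(0.00042 × 3.3e-06) = 26860 rad/s
f₀ = ω₀/(2π) = 4.275 kHz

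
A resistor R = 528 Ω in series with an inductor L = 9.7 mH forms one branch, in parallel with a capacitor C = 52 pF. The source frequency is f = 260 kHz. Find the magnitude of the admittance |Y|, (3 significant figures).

ω = 2πf = 1.634e+06 rad/s
X_L = ωL = 15800 Ω
X_C = 1/(ωC) = 11800 Ω
Branch 1 (R+jX_L): Z₁ = 528 + j15800 Ω, |Z₁| = 15900 Ω
Branch 2 (−jX_C): Z₂ = −j11800 Ω
Parallel: Z = Z₁Z₂/(Z₁+Z₂), |Z| = 45400 Ω, ∠Z = -84.5°
|Y| = 1/|Z| = 22.0 μS

22.0 μS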